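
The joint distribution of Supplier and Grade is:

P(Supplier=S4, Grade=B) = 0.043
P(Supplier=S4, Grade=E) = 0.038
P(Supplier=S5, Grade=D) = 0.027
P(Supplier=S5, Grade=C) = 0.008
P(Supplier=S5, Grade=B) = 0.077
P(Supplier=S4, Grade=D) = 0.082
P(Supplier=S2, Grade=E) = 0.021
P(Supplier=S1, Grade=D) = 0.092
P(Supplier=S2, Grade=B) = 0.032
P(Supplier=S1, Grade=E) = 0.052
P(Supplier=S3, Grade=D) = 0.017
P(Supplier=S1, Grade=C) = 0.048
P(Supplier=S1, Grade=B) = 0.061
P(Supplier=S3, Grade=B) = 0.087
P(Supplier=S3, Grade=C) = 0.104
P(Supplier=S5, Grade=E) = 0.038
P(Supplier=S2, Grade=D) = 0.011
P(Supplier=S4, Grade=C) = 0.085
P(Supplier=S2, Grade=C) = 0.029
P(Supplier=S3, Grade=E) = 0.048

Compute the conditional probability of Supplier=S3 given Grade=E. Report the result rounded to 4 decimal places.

P(Grade=E) = 0.052 + 0.021 + 0.048 + 0.038 + 0.038 = 0.197.
P(Supplier=S3 | Grade=E) = 0.048/0.197 = 0.2437.

0.2437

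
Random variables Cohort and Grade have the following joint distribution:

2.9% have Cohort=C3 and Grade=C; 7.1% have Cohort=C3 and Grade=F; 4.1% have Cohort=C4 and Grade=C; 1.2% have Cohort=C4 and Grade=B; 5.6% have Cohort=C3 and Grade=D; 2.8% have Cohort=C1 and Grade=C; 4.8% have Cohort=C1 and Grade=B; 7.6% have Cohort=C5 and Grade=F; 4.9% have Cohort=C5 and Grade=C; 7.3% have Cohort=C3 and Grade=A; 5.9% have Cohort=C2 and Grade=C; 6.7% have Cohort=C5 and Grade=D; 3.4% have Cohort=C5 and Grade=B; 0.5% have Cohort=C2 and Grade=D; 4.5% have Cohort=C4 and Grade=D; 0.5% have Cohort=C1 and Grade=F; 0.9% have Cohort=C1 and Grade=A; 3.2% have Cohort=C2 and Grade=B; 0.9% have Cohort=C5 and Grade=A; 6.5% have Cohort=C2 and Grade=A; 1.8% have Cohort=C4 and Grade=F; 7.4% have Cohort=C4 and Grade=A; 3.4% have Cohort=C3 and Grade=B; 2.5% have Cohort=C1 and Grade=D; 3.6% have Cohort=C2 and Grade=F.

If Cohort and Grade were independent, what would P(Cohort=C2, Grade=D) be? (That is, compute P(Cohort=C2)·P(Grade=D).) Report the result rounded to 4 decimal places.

0.0390

P(Cohort=C2) = 0.065 + 0.032 + 0.059 + 0.005 + 0.036 = 0.197.
P(Grade=D) = 0.025 + 0.005 + 0.056 + 0.045 + 0.067 = 0.198.
Product: 0.197 × 0.198 = 0.0390.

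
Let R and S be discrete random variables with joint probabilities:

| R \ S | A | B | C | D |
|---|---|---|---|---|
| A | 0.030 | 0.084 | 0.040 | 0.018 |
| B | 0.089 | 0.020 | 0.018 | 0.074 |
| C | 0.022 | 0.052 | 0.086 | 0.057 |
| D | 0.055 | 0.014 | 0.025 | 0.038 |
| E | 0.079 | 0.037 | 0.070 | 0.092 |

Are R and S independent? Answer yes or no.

P(R=A) = 0.172 and P(S=B) = 0.207, so their product is 0.03560, but P(R=A, S=B) = 0.084. Since these differ, R and S are not independent.

no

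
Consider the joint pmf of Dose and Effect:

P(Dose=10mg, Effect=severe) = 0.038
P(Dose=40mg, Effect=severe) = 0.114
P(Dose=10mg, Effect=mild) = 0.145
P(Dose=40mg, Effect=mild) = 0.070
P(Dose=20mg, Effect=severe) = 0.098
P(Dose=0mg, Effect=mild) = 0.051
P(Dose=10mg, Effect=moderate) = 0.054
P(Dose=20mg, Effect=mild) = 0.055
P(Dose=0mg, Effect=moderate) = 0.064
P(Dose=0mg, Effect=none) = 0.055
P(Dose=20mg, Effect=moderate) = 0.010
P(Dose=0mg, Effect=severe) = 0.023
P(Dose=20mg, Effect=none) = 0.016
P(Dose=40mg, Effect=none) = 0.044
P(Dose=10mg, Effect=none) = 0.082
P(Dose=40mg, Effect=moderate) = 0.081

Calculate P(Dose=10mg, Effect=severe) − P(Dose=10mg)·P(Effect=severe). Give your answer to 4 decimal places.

P(Dose=10mg) = 0.082 + 0.145 + 0.054 + 0.038 = 0.319.
P(Effect=severe) = 0.023 + 0.038 + 0.098 + 0.114 = 0.273.
P(Dose=10mg, Effect=severe) − P(Dose=10mg)P(Effect=severe) = 0.038 − 0.319×0.273 = -0.0491.

-0.0491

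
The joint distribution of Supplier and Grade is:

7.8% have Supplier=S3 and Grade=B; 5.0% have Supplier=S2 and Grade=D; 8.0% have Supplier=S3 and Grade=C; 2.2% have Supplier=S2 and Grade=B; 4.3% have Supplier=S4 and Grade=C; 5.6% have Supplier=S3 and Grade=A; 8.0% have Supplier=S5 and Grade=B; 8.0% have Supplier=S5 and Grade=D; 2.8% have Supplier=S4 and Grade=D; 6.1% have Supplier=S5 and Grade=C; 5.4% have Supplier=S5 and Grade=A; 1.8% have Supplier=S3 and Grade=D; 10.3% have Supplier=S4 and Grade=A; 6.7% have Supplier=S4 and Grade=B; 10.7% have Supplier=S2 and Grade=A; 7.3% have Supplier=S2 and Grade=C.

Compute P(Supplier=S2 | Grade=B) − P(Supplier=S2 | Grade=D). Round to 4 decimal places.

P(Grade=B) = 0.022 + 0.078 + 0.067 + 0.080 = 0.247; P(Supplier=S2 | Grade=B) = 0.022/0.247 = 0.08907.
P(Grade=D) = 0.050 + 0.018 + 0.028 + 0.080 = 0.176; P(Supplier=S2 | Grade=D) = 0.050/0.176 = 0.28409.
Difference = -0.1950.

-0.1950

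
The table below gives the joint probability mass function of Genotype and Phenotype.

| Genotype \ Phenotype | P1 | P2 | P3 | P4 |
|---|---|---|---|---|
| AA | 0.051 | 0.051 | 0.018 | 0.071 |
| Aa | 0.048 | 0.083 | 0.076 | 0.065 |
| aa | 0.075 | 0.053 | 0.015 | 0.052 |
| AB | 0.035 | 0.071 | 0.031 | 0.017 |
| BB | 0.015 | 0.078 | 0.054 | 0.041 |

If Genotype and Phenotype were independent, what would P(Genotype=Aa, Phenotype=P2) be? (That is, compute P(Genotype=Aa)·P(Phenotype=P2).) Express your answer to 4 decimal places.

P(Genotype=Aa) = 0.048 + 0.083 + 0.076 + 0.065 = 0.272.
P(Phenotype=P2) = 0.051 + 0.083 + 0.053 + 0.071 + 0.078 = 0.336.
Product: 0.272 × 0.336 = 0.0914.

0.0914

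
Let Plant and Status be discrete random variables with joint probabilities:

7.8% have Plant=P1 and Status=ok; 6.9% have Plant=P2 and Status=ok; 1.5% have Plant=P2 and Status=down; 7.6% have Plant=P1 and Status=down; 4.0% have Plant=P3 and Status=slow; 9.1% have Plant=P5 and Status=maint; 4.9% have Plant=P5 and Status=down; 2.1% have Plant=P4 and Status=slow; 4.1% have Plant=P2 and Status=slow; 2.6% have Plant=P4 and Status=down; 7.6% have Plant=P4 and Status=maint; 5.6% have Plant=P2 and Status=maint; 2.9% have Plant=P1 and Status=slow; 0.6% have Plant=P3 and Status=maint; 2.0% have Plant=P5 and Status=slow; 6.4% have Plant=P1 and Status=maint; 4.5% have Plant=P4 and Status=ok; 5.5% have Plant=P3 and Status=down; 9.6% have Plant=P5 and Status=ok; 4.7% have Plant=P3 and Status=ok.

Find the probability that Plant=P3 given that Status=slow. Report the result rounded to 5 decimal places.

P(Status=slow) = 0.029 + 0.041 + 0.040 + 0.021 + 0.020 = 0.151.
P(Plant=P3 | Status=slow) = 0.040/0.151 = 0.26490.

0.26490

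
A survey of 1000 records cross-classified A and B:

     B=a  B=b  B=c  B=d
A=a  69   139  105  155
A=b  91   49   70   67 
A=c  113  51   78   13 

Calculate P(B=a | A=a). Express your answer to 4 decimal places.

Total with A=a: 69 + 139 + 105 + 155 = 468.
P(B=a | A=a) = 69/468 = 0.1474.

0.1474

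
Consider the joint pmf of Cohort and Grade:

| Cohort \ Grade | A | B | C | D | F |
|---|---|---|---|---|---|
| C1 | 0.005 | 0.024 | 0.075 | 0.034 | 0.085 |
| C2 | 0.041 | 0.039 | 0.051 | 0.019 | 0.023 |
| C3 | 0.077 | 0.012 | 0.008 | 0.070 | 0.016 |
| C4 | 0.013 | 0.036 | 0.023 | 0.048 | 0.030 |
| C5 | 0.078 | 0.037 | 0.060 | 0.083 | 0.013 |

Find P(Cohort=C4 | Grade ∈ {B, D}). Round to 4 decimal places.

P(Grade=B) = 0.024 + 0.039 + 0.012 + 0.036 + 0.037 = 0.148.
P(Grade=D) = 0.034 + 0.019 + 0.070 + 0.048 + 0.083 = 0.254.
P(Grade ∈ {B, D}) = 0.148 + 0.254 = 0.402; P(Cohort=C4, Grade ∈ {B, D}) = 0.036 + 0.048 = 0.084.
P(Cohort=C4 | Grade ∈ {B, D}) = 0.084/0.402 = 0.2090.

0.2090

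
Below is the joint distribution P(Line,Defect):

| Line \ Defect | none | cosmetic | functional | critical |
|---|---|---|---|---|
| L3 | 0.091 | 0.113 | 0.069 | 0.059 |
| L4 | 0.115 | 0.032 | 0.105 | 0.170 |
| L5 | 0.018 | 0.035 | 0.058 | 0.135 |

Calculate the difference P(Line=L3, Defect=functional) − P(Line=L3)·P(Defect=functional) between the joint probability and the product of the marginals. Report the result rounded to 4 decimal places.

-0.0080

P(Line=L3) = 0.091 + 0.113 + 0.069 + 0.059 = 0.332.
P(Defect=functional) = 0.069 + 0.105 + 0.058 = 0.232.
P(Line=L3, Defect=functional) − P(Line=L3)P(Defect=functional) = 0.069 − 0.332×0.232 = -0.0080.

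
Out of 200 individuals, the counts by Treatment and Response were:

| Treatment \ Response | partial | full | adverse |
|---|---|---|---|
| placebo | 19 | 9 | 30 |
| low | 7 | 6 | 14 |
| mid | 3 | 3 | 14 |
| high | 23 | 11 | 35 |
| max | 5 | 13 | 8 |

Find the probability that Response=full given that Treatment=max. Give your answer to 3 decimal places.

Total with Treatment=max: 5 + 13 + 8 = 26.
P(Response=full | Treatment=max) = 13/26 = 0.500.

0.500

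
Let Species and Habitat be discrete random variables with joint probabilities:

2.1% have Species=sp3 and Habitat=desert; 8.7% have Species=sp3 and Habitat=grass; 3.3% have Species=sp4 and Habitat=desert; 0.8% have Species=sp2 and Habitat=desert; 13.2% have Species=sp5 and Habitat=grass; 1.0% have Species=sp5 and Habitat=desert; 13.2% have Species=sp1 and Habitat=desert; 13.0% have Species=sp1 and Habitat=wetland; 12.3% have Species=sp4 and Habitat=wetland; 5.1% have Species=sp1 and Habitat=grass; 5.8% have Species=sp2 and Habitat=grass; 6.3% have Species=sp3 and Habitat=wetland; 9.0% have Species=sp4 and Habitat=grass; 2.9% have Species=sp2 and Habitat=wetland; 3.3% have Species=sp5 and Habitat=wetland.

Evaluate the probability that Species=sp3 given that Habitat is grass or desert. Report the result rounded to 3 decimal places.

0.174

P(Habitat=grass) = 0.051 + 0.058 + 0.087 + 0.090 + 0.132 = 0.418.
P(Habitat=desert) = 0.132 + 0.008 + 0.021 + 0.033 + 0.010 = 0.204.
P(Habitat ∈ {grass, desert}) = 0.418 + 0.204 = 0.622; P(Species=sp3, Habitat ∈ {grass, desert}) = 0.087 + 0.021 = 0.108.
P(Species=sp3 | Habitat ∈ {grass, desert}) = 0.108/0.622 = 0.174.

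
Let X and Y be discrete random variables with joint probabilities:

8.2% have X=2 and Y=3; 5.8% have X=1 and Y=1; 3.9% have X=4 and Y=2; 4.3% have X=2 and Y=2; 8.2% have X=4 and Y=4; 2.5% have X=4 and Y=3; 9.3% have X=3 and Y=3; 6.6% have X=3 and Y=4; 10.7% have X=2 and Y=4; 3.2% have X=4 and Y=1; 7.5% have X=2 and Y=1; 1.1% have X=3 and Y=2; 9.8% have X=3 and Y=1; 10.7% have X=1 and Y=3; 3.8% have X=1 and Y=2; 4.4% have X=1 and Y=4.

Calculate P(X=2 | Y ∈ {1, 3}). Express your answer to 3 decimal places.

P(Y=1) = 0.058 + 0.075 + 0.098 + 0.032 = 0.263.
P(Y=3) = 0.107 + 0.082 + 0.093 + 0.025 = 0.307.
P(Y ∈ {1, 3}) = 0.263 + 0.307 = 0.570; P(X=2, Y ∈ {1, 3}) = 0.075 + 0.082 = 0.157.
P(X=2 | Y ∈ {1, 3}) = 0.157/0.570 = 0.275.

0.275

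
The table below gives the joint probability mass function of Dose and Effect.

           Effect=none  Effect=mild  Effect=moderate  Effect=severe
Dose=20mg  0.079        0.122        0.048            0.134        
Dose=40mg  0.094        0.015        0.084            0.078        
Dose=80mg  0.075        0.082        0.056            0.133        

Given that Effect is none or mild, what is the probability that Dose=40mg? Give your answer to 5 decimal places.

0.23340

P(Effect=none) = 0.079 + 0.094 + 0.075 = 0.248.
P(Effect=mild) = 0.122 + 0.015 + 0.082 = 0.219.
P(Effect ∈ {none, mild}) = 0.248 + 0.219 = 0.467; P(Dose=40mg, Effect ∈ {none, mild}) = 0.094 + 0.015 = 0.109.
P(Dose=40mg | Effect ∈ {none, mild}) = 0.109/0.467 = 0.23340.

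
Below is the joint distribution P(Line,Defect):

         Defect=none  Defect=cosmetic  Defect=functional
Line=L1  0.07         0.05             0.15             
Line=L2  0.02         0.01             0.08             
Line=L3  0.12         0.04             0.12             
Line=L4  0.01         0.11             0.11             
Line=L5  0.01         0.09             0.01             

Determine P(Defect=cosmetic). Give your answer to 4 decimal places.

0.3000

P(Defect=cosmetic) = 0.05 + 0.01 + 0.04 + 0.11 + 0.09 = 0.30.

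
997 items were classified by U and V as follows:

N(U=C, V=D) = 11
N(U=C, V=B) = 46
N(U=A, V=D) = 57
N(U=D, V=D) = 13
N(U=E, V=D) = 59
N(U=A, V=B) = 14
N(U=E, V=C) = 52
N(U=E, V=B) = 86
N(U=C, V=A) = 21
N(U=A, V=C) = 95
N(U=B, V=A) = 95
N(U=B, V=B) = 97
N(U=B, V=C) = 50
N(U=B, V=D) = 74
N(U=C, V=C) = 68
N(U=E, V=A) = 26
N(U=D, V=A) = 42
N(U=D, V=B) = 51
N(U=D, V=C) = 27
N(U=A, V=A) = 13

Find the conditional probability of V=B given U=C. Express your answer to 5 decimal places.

Total with U=C: 21 + 46 + 68 + 11 = 146.
P(V=B | U=C) = 46/146 = 0.31507.

0.31507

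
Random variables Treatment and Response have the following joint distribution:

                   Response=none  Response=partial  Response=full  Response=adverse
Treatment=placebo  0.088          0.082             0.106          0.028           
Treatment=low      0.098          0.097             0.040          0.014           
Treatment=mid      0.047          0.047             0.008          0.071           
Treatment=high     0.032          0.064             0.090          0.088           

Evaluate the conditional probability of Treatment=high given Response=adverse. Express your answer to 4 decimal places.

0.4378

P(Response=adverse) = 0.028 + 0.014 + 0.071 + 0.088 = 0.201.
P(Treatment=high | Response=adverse) = 0.088/0.201 = 0.4378.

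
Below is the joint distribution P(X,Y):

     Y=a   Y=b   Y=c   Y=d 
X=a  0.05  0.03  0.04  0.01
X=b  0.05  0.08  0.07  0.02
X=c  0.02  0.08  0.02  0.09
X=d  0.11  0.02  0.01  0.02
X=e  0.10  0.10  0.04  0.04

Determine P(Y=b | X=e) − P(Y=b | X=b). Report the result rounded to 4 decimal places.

P(X=e) = 0.10 + 0.10 + 0.04 + 0.04 = 0.28; P(Y=b | X=e) = 0.10/0.28 = 0.35714.
P(X=b) = 0.05 + 0.08 + 0.07 + 0.02 = 0.22; P(Y=b | X=b) = 0.08/0.22 = 0.36364.
Difference = -0.0065.

-0.0065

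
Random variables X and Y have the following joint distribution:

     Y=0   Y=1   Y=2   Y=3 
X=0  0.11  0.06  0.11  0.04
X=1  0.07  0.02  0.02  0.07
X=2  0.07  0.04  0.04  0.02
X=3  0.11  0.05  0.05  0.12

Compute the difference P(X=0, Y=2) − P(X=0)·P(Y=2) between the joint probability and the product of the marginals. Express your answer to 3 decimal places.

0.040

P(X=0) = 0.11 + 0.06 + 0.11 + 0.04 = 0.32.
P(Y=2) = 0.11 + 0.02 + 0.04 + 0.05 = 0.22.
P(X=0, Y=2) − P(X=0)P(Y=2) = 0.11 − 0.32×0.22 = 0.040.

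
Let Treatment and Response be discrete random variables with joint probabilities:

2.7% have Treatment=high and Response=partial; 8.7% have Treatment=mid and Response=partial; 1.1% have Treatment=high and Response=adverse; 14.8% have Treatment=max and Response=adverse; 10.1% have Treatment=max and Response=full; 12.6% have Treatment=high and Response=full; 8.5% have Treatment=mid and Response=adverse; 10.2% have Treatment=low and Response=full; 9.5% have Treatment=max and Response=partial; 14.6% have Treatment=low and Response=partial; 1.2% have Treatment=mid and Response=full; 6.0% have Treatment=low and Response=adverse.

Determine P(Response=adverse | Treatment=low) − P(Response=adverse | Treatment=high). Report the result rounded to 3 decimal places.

P(Treatment=low) = 0.146 + 0.102 + 0.060 = 0.308; P(Response=adverse | Treatment=low) = 0.060/0.308 = 0.1948.
P(Treatment=high) = 0.027 + 0.126 + 0.011 = 0.164; P(Response=adverse | Treatment=high) = 0.011/0.164 = 0.0671.
Difference = 0.128.

0.128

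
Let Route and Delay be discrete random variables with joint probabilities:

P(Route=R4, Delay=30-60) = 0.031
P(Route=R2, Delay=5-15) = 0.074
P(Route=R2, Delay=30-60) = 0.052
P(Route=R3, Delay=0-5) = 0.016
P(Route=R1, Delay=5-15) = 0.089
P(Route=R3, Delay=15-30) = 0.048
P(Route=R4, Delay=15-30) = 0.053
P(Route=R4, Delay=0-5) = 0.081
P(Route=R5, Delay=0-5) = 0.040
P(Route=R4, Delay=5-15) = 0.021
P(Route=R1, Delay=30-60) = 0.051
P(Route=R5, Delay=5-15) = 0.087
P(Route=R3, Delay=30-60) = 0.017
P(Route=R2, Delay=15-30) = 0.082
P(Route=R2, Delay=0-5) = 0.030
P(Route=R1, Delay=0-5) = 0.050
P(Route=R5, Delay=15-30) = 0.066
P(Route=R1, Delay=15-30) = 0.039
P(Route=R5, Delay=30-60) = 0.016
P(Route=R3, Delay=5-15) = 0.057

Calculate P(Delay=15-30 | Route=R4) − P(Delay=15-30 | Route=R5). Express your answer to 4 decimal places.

-0.0308

P(Route=R4) = 0.081 + 0.021 + 0.053 + 0.031 = 0.186; P(Delay=15-30 | Route=R4) = 0.053/0.186 = 0.28495.
P(Route=R5) = 0.040 + 0.087 + 0.066 + 0.016 = 0.209; P(Delay=15-30 | Route=R5) = 0.066/0.209 = 0.31579.
Difference = -0.0308.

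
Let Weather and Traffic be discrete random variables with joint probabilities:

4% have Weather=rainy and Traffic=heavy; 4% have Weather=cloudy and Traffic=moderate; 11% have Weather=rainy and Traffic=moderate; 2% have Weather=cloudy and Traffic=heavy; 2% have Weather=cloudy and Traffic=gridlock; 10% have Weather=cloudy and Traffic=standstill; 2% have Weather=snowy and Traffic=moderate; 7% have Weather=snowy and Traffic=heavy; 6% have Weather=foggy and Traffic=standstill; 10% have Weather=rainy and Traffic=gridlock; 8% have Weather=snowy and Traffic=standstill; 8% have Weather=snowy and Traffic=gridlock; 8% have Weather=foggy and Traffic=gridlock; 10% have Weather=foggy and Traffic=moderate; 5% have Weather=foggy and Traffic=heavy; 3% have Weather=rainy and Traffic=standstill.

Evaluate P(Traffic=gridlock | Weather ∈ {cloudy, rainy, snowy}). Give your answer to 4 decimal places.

0.2817

P(Weather=cloudy) = 0.04 + 0.02 + 0.02 + 0.10 = 0.18.
P(Weather=rainy) = 0.11 + 0.04 + 0.10 + 0.03 = 0.28.
P(Weather=snowy) = 0.02 + 0.07 + 0.08 + 0.08 = 0.25.
P(Weather ∈ {cloudy, rainy, snowy}) = 0.18 + 0.28 + 0.25 = 0.71; P(Traffic=gridlock, Weather ∈ {cloudy, rainy, snowy}) = 0.02 + 0.10 + 0.08 = 0.20.
P(Traffic=gridlock | Weather ∈ {cloudy, rainy, snowy}) = 0.20/0.71 = 0.2817.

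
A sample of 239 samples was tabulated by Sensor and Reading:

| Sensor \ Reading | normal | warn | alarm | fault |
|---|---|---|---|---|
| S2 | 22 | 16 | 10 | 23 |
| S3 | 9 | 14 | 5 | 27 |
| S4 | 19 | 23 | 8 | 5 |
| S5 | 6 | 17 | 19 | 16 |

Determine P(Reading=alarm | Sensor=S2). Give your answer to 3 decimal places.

0.141

Total with Sensor=S2: 22 + 16 + 10 + 23 = 71.
P(Reading=alarm | Sensor=S2) = 10/71 = 0.141.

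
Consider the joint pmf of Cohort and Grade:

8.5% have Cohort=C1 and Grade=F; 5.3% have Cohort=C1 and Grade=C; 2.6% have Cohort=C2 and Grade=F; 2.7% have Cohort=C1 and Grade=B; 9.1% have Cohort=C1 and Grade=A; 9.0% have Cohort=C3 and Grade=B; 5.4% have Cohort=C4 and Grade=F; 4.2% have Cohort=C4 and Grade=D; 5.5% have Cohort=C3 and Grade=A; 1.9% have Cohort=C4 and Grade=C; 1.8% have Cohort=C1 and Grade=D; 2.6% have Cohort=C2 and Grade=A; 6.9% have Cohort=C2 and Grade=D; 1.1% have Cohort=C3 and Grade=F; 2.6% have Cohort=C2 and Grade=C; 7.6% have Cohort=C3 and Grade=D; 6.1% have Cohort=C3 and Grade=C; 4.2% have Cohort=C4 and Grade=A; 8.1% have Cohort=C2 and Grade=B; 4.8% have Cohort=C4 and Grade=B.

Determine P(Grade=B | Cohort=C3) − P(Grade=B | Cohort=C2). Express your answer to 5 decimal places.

P(Cohort=C3) = 0.055 + 0.090 + 0.061 + 0.076 + 0.011 = 0.293; P(Grade=B | Cohort=C3) = 0.090/0.293 = 0.307167.
P(Cohort=C2) = 0.026 + 0.081 + 0.026 + 0.069 + 0.026 = 0.228; P(Grade=B | Cohort=C2) = 0.081/0.228 = 0.355263.
Difference = -0.04810.

-0.04810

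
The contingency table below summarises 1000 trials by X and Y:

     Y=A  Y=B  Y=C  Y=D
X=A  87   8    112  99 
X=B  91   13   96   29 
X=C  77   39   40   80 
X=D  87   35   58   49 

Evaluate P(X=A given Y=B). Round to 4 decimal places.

0.0842

Total with Y=B: 8 + 13 + 39 + 35 = 95.
P(X=A | Y=B) = 8/95 = 0.0842.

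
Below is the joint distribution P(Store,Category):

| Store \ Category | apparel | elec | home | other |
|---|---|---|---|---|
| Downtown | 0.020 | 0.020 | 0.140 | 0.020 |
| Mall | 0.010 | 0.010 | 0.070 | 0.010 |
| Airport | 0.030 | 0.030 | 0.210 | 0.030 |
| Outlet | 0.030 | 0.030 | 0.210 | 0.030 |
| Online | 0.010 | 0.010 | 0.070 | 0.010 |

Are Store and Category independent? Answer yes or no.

yes

Every cell satisfies P(Store,Category) = P(Store)·P(Category). For instance P(Store=Downtown) = 0.200, P(Category=other) = 0.100, and 0.200×0.100 = 0.020 matches the joint entry. So Store and Category are independent.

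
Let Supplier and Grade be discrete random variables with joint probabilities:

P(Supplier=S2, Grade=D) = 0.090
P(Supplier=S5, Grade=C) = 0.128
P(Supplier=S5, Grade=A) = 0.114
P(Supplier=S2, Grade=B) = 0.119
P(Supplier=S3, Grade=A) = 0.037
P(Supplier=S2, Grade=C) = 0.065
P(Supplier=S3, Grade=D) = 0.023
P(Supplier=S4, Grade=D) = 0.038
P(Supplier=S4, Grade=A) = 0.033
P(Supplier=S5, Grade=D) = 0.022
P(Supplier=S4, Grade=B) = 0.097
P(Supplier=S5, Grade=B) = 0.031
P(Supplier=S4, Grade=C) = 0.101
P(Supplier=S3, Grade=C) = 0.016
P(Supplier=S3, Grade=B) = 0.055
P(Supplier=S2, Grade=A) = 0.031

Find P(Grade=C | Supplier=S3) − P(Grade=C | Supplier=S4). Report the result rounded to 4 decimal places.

P(Supplier=S3) = 0.037 + 0.055 + 0.016 + 0.023 = 0.131; P(Grade=C | Supplier=S3) = 0.016/0.131 = 0.12214.
P(Supplier=S4) = 0.033 + 0.097 + 0.101 + 0.038 = 0.269; P(Grade=C | Supplier=S4) = 0.101/0.269 = 0.37546.
Difference = -0.2533.

-0.2533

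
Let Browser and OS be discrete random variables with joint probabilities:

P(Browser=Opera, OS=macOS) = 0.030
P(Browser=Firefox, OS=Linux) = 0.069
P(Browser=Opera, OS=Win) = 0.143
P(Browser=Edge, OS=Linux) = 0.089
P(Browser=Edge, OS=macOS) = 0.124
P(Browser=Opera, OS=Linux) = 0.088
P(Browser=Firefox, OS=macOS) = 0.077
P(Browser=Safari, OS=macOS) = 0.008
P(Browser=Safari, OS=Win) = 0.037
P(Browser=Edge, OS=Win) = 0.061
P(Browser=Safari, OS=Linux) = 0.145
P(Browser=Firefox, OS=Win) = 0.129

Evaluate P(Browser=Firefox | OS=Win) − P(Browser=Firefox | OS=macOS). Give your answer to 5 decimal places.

P(OS=Win) = 0.129 + 0.037 + 0.061 + 0.143 = 0.370; P(Browser=Firefox | OS=Win) = 0.129/0.370 = 0.348649.
P(OS=macOS) = 0.077 + 0.008 + 0.124 + 0.030 = 0.239; P(Browser=Firefox | OS=macOS) = 0.077/0.239 = 0.322176.
Difference = 0.02647.

0.02647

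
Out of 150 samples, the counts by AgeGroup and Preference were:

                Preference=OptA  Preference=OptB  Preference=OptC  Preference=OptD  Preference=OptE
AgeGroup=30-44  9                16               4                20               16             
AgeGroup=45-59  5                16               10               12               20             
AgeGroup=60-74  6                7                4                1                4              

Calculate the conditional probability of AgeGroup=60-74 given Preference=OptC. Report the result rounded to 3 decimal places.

Total with Preference=OptC: 4 + 10 + 4 = 18.
P(AgeGroup=60-74 | Preference=OptC) = 4/18 = 0.222.

0.222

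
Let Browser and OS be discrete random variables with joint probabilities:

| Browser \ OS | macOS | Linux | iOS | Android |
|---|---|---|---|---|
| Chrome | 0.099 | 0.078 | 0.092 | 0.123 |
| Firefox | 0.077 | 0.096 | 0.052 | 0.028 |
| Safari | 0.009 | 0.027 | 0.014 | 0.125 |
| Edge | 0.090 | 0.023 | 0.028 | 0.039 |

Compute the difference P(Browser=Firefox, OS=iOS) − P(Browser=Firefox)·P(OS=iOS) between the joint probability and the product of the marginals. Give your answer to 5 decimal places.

P(Browser=Firefox) = 0.077 + 0.096 + 0.052 + 0.028 = 0.253.
P(OS=iOS) = 0.092 + 0.052 + 0.014 + 0.028 = 0.186.
P(Browser=Firefox, OS=iOS) − P(Browser=Firefox)P(OS=iOS) = 0.052 − 0.253×0.186 = 0.00494.

0.00494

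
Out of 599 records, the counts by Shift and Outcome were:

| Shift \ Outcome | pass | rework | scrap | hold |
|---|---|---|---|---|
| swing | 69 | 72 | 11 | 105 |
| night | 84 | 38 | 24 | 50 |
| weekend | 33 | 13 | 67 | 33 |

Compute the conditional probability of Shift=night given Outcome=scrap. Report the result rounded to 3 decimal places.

0.235

Total with Outcome=scrap: 11 + 24 + 67 = 102.
P(Shift=night | Outcome=scrap) = 24/102 = 0.235.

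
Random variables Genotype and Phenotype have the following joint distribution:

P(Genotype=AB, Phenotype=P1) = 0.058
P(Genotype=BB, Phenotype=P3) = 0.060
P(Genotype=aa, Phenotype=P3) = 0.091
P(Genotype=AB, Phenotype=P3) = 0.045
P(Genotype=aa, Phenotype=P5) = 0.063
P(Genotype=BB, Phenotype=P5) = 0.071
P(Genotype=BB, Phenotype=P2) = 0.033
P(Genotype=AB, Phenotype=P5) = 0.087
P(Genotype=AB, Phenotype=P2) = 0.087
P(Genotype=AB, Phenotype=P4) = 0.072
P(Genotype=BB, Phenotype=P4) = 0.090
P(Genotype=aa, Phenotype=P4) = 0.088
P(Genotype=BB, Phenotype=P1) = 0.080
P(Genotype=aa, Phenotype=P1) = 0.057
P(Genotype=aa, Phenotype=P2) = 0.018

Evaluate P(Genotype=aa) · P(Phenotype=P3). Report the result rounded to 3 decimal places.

0.062

P(Genotype=aa) = 0.057 + 0.018 + 0.091 + 0.088 + 0.063 = 0.317.
P(Phenotype=P3) = 0.091 + 0.045 + 0.060 = 0.196.
Product: 0.317 × 0.196 = 0.062.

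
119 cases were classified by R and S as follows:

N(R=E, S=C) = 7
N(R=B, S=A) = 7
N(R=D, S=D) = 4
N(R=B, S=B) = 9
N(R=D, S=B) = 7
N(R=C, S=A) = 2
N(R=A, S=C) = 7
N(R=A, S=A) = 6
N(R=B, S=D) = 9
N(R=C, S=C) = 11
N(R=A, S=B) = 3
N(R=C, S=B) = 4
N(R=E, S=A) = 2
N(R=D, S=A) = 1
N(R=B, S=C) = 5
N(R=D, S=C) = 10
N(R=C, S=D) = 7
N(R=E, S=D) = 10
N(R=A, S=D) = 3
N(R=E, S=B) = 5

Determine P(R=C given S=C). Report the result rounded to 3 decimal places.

Total with S=C: 7 + 5 + 11 + 10 + 7 = 40.
P(R=C | S=C) = 11/40 = 0.275.

0.275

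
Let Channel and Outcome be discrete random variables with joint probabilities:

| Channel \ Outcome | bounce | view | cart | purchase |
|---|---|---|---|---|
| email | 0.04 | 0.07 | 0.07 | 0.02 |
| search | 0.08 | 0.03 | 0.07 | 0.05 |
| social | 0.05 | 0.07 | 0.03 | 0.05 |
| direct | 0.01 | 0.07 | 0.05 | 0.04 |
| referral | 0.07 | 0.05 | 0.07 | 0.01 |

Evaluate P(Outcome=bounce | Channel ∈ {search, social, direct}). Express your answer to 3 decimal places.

P(Channel=search) = 0.08 + 0.03 + 0.07 + 0.05 = 0.23.
P(Channel=social) = 0.05 + 0.07 + 0.03 + 0.05 = 0.20.
P(Channel=direct) = 0.01 + 0.07 + 0.05 + 0.04 = 0.17.
P(Channel ∈ {search, social, direct}) = 0.23 + 0.20 + 0.17 = 0.60; P(Outcome=bounce, Channel ∈ {search, social, direct}) = 0.08 + 0.05 + 0.01 = 0.14.
P(Outcome=bounce | Channel ∈ {search, social, direct}) = 0.14/0.60 = 0.233.

0.233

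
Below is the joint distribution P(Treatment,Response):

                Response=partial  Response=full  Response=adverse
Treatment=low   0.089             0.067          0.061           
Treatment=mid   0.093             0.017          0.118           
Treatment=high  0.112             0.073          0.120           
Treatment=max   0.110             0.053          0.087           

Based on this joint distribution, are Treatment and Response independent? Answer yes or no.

P(Treatment=mid) = 0.228 and P(Response=full) = 0.210, so their product is 0.04788, but P(Treatment=mid, Response=full) = 0.017. Since these differ, Treatment and Response are not independent.

no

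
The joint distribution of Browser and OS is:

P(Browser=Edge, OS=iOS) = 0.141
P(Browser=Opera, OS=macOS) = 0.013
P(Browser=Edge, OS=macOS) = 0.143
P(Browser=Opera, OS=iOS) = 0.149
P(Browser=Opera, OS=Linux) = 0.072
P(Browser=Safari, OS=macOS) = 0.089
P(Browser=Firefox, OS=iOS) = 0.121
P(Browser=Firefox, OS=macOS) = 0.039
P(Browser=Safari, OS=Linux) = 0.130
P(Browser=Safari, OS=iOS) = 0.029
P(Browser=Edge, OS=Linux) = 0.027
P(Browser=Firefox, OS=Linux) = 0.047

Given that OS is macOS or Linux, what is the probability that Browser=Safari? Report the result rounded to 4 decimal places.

0.3911

P(OS=macOS) = 0.039 + 0.089 + 0.143 + 0.013 = 0.284.
P(OS=Linux) = 0.047 + 0.130 + 0.027 + 0.072 = 0.276.
P(OS ∈ {macOS, Linux}) = 0.284 + 0.276 = 0.560; P(Browser=Safari, OS ∈ {macOS, Linux}) = 0.089 + 0.130 = 0.219.
P(Browser=Safari | OS ∈ {macOS, Linux}) = 0.219/0.560 = 0.3911.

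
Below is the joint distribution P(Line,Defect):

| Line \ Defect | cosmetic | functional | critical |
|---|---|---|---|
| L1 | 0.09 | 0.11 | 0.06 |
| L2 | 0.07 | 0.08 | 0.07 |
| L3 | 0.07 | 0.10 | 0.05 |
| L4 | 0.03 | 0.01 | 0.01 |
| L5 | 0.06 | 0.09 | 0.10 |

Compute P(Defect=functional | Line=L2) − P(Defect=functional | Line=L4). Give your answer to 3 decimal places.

P(Line=L2) = 0.07 + 0.08 + 0.07 = 0.22; P(Defect=functional | Line=L2) = 0.08/0.22 = 0.3636.
P(Line=L4) = 0.03 + 0.01 + 0.01 = 0.05; P(Defect=functional | Line=L4) = 0.01/0.05 = 0.2000.
Difference = 0.164.

0.164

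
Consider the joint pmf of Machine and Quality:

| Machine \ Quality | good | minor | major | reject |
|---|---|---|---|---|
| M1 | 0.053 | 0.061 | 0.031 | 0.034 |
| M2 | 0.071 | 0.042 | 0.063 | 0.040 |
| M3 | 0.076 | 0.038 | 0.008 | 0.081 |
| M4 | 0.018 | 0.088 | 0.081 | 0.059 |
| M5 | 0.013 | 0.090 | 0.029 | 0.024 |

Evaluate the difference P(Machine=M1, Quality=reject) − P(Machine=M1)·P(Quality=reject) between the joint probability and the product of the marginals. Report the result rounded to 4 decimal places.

P(Machine=M1) = 0.053 + 0.061 + 0.031 + 0.034 = 0.179.
P(Quality=reject) = 0.034 + 0.040 + 0.081 + 0.059 + 0.024 = 0.238.
P(Machine=M1, Quality=reject) − P(Machine=M1)P(Quality=reject) = 0.034 − 0.179×0.238 = -0.0086.

-0.0086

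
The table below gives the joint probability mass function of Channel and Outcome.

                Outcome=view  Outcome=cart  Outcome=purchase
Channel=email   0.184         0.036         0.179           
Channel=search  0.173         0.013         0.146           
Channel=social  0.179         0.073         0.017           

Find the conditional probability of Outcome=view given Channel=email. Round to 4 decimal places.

P(Channel=email) = 0.184 + 0.036 + 0.179 = 0.399.
P(Outcome=view | Channel=email) = 0.184/0.399 = 0.4612.

0.4612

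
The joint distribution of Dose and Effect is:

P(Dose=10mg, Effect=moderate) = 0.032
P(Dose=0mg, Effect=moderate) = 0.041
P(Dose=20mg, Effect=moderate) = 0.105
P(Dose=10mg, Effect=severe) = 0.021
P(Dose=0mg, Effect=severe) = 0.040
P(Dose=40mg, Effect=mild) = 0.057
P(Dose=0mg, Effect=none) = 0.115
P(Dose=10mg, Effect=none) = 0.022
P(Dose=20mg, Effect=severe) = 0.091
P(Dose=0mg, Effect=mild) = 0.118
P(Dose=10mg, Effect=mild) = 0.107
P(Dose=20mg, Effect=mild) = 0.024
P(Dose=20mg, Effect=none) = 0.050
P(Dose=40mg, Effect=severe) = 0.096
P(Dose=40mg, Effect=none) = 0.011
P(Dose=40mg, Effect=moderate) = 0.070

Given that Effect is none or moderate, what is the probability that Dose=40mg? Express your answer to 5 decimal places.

P(Effect=none) = 0.115 + 0.022 + 0.050 + 0.011 = 0.198.
P(Effect=moderate) = 0.041 + 0.032 + 0.105 + 0.070 = 0.248.
P(Effect ∈ {none, moderate}) = 0.198 + 0.248 = 0.446; P(Dose=40mg, Effect ∈ {none, moderate}) = 0.011 + 0.070 = 0.081.
P(Dose=40mg | Effect ∈ {none, moderate}) = 0.081/0.446 = 0.18161.

0.18161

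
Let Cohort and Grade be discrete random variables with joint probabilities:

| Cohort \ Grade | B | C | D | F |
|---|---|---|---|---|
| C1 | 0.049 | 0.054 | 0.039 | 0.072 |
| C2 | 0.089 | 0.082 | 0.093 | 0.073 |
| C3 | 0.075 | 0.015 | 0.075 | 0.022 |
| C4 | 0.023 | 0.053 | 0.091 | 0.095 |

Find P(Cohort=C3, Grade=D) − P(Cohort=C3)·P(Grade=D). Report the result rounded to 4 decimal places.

P(Cohort=C3) = 0.075 + 0.015 + 0.075 + 0.022 = 0.187.
P(Grade=D) = 0.039 + 0.093 + 0.075 + 0.091 = 0.298.
P(Cohort=C3, Grade=D) − P(Cohort=C3)P(Grade=D) = 0.075 − 0.187×0.298 = 0.0193.

0.0193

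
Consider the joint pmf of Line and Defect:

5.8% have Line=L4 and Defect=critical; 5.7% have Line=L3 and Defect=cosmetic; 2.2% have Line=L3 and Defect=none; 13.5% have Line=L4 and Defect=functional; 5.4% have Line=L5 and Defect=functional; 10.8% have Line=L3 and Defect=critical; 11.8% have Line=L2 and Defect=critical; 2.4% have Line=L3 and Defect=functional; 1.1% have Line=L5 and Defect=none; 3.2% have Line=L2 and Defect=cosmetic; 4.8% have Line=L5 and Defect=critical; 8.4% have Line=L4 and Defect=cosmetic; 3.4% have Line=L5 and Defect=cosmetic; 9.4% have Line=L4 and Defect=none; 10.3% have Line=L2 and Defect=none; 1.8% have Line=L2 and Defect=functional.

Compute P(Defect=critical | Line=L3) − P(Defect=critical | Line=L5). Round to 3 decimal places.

0.185

P(Line=L3) = 0.022 + 0.057 + 0.024 + 0.108 = 0.211; P(Defect=critical | Line=L3) = 0.108/0.211 = 0.5118.
P(Line=L5) = 0.011 + 0.034 + 0.054 + 0.048 = 0.147; P(Defect=critical | Line=L5) = 0.048/0.147 = 0.3265.
Difference = 0.185.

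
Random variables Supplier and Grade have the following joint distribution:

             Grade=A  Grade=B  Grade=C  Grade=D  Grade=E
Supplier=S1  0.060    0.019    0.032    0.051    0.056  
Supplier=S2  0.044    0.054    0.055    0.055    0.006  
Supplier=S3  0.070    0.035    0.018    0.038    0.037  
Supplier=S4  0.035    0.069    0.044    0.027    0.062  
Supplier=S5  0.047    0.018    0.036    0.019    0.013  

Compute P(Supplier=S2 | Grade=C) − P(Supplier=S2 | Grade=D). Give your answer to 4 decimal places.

P(Grade=C) = 0.032 + 0.055 + 0.018 + 0.044 + 0.036 = 0.185; P(Supplier=S2 | Grade=C) = 0.055/0.185 = 0.29730.
P(Grade=D) = 0.051 + 0.055 + 0.038 + 0.027 + 0.019 = 0.190; P(Supplier=S2 | Grade=D) = 0.055/0.190 = 0.28947.
Difference = 0.0078.

0.0078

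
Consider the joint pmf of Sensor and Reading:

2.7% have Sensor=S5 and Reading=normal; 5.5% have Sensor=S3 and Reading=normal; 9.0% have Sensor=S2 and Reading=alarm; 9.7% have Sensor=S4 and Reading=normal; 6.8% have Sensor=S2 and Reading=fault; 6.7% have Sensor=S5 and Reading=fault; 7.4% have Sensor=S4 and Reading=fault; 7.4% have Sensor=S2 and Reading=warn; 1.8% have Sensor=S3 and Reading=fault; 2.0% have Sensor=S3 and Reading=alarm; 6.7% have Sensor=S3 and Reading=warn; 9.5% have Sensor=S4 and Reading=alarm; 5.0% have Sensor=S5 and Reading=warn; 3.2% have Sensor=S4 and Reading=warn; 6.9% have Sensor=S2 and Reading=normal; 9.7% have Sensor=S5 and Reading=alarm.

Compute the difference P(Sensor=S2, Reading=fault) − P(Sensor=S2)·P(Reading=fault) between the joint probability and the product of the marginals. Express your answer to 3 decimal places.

-0.000

P(Sensor=S2) = 0.069 + 0.074 + 0.090 + 0.068 = 0.301.
P(Reading=fault) = 0.068 + 0.018 + 0.074 + 0.067 = 0.227.
P(Sensor=S2, Reading=fault) − P(Sensor=S2)P(Reading=fault) = 0.068 − 0.301×0.227 = -0.000.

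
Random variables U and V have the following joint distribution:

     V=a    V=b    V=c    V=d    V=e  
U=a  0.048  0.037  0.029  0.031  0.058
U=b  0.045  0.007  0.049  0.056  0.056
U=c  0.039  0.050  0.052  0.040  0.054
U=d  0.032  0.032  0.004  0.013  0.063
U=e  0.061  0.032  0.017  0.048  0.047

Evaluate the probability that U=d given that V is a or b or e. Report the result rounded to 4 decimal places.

P(V=a) = 0.048 + 0.045 + 0.039 + 0.032 + 0.061 = 0.225.
P(V=b) = 0.037 + 0.007 + 0.050 + 0.032 + 0.032 = 0.158.
P(V=e) = 0.058 + 0.056 + 0.054 + 0.063 + 0.047 = 0.278.
P(V ∈ {a, b, e}) = 0.225 + 0.158 + 0.278 = 0.661; P(U=d, V ∈ {a, b, e}) = 0.032 + 0.032 + 0.063 = 0.127.
P(U=d | V ∈ {a, b, e}) = 0.127/0.661 = 0.1921.

0.1921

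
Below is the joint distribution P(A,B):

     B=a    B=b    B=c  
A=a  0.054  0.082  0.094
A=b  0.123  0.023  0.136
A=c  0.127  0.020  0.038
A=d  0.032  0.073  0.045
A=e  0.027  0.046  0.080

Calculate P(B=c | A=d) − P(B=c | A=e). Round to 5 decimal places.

P(A=d) = 0.032 + 0.073 + 0.045 = 0.150; P(B=c | A=d) = 0.045/0.150 = 0.300000.
P(A=e) = 0.027 + 0.046 + 0.080 = 0.153; P(B=c | A=e) = 0.080/0.153 = 0.522876.
Difference = -0.22288.

-0.22288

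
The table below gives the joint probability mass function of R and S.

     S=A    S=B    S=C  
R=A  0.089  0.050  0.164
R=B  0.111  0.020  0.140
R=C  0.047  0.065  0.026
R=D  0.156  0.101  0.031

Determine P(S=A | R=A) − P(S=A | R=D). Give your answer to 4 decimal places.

-0.2479

P(R=A) = 0.089 + 0.050 + 0.164 = 0.303; P(S=A | R=A) = 0.089/0.303 = 0.29373.
P(R=D) = 0.156 + 0.101 + 0.031 = 0.288; P(S=A | R=D) = 0.156/0.288 = 0.54167.
Difference = -0.2479.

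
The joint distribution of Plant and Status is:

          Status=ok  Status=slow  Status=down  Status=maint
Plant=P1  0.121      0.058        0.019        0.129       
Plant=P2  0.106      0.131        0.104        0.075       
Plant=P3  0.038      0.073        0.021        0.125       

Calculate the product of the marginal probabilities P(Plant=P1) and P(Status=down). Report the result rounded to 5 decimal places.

0.04709

P(Plant=P1) = 0.121 + 0.058 + 0.019 + 0.129 = 0.327.
P(Status=down) = 0.019 + 0.104 + 0.021 = 0.144.
Product: 0.327 × 0.144 = 0.04709.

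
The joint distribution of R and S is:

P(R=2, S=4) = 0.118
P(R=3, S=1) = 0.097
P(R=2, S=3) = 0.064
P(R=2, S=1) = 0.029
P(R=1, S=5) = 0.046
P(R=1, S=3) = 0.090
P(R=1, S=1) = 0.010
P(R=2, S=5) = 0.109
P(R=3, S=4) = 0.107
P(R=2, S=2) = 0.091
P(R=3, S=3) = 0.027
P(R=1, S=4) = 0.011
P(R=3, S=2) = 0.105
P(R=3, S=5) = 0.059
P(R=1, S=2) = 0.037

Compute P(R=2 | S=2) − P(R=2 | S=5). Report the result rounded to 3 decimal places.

-0.119

P(S=2) = 0.037 + 0.091 + 0.105 = 0.233; P(R=2 | S=2) = 0.091/0.233 = 0.3906.
P(S=5) = 0.046 + 0.109 + 0.059 = 0.214; P(R=2 | S=5) = 0.109/0.214 = 0.5093.
Difference = -0.119.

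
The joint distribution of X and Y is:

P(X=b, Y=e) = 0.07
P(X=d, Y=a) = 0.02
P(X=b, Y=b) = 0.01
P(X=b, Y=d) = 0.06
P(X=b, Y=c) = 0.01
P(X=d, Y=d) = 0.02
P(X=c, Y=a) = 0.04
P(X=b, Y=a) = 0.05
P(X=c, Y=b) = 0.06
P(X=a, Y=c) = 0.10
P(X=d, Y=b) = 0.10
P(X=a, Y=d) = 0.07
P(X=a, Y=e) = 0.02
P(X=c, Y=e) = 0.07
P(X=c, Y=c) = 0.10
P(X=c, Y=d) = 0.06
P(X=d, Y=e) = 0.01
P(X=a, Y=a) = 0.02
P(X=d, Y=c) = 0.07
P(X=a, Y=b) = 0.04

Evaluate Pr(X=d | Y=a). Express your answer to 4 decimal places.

P(Y=a) = 0.02 + 0.05 + 0.04 + 0.02 = 0.13.
P(X=d | Y=a) = 0.02/0.13 = 0.1538.

0.1538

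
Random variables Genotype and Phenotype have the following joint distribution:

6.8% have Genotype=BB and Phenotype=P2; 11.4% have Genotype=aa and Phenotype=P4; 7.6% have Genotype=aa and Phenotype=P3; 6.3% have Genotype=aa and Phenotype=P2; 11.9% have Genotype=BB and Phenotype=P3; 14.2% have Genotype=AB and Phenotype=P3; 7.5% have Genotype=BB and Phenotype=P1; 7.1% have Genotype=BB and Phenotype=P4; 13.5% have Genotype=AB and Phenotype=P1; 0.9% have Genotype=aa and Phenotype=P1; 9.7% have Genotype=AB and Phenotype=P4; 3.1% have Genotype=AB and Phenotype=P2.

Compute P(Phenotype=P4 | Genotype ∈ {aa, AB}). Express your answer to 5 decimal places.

P(Genotype=aa) = 0.009 + 0.063 + 0.076 + 0.114 = 0.262.
P(Genotype=AB) = 0.135 + 0.031 + 0.142 + 0.097 = 0.405.
P(Genotype ∈ {aa, AB}) = 0.262 + 0.405 = 0.667; P(Phenotype=P4, Genotype ∈ {aa, AB}) = 0.114 + 0.097 = 0.211.
P(Phenotype=P4 | Genotype ∈ {aa, AB}) = 0.211/0.667 = 0.31634.

0.31634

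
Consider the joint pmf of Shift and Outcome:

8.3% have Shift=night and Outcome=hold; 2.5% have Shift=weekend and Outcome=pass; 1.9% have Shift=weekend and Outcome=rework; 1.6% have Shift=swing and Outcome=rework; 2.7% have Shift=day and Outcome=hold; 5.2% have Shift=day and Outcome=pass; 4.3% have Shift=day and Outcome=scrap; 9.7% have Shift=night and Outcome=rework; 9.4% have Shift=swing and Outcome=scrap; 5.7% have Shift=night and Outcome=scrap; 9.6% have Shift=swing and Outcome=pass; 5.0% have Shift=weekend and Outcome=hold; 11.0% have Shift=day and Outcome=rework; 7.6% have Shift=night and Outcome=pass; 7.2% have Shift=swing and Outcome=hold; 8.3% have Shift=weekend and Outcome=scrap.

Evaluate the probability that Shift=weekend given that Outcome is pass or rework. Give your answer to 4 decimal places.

0.0896

P(Outcome=pass) = 0.052 + 0.096 + 0.076 + 0.025 = 0.249.
P(Outcome=rework) = 0.110 + 0.016 + 0.097 + 0.019 = 0.242.
P(Outcome ∈ {pass, rework}) = 0.249 + 0.242 = 0.491; P(Shift=weekend, Outcome ∈ {pass, rework}) = 0.025 + 0.019 = 0.044.
P(Shift=weekend | Outcome ∈ {pass, rework}) = 0.044/0.491 = 0.0896.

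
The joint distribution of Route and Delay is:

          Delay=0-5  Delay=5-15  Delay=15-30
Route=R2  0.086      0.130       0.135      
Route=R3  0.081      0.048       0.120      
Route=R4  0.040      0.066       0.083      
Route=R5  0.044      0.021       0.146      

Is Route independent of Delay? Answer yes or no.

P(Route=R5) = 0.211 and P(Delay=15-30) = 0.484, so their product is 0.10212, but P(Route=R5, Delay=15-30) = 0.146. Since these differ, Route and Delay are not independent.

no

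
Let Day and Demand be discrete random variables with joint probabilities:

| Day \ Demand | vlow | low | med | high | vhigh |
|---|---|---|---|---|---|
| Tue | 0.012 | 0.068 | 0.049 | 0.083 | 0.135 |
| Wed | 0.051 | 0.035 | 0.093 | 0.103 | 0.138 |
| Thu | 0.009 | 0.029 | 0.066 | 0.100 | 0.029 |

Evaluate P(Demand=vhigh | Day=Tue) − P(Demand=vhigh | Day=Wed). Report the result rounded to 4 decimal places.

0.0605

P(Day=Tue) = 0.012 + 0.068 + 0.049 + 0.083 + 0.135 = 0.347; P(Demand=vhigh | Day=Tue) = 0.135/0.347 = 0.38905.
P(Day=Wed) = 0.051 + 0.035 + 0.093 + 0.103 + 0.138 = 0.420; P(Demand=vhigh | Day=Wed) = 0.138/0.420 = 0.32857.
Difference = 0.0605.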